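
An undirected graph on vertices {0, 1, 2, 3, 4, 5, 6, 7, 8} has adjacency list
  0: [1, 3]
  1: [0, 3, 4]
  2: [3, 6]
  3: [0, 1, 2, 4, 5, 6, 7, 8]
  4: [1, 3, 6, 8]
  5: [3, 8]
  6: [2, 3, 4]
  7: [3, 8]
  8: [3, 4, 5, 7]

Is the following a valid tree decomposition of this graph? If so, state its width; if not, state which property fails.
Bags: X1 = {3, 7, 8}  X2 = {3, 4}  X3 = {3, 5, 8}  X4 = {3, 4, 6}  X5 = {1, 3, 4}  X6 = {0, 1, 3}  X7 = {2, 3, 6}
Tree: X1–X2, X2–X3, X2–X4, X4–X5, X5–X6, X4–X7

No — edge (8,4) lies in no bag.

A tree decomposition must satisfy three properties: every vertex lies in some bag; for every edge, both endpoints lie together in some bag; and for every vertex, the bags containing it form a connected subtree. Here edge (8,4) lies in no bag, so the decomposition is invalid.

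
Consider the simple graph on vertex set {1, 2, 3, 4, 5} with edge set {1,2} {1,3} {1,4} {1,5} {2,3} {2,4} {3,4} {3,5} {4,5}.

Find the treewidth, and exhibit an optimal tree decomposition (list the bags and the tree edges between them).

Treewidth 3.
One optimal decomposition is:
Bags: B1 = {1, 3, 4, 5}  B2 = {1, 2, 3, 4}
Tree: B1–B2

The largest bag has 4 vertices, giving width 3; this decomposition certifies tw(G) ≤ 3. For the lower bound, the 4 vertices {1, 2, 3, 4} are pairwise adjacent, and any tree decomposition puts a clique entirely inside one bag — forcing width ≥ 3. Therefore the treewidth is 3.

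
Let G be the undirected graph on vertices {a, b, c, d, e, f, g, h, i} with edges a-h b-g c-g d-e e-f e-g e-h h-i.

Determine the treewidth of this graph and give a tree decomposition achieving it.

Treewidth 1.
One such decomposition:
Bags: B1 = {e, g}  B2 = {d, e}  B3 = {c, g}  B4 = {e, h}  B5 = {h, i}  B6 = {e, f}  B7 = {b, g}  B8 = {a, h}
Tree: B1–B2, B1–B3, B2–B4, B4–B5, B2–B6, B1–B7, B5–B8

Every bag has size at most 2, so the width is 2 − 1 = 1 and tw(G) ≤ 1. G has an edge, so its treewidth is at least 1. Combining the bounds, tw(G) = 1.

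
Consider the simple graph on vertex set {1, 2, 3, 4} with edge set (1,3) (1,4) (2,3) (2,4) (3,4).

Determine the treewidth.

2

A width-2 tree decomposition is:
Bags: B1 = {2, 3, 4}  B2 = {1, 3, 4}
Tree: B1–B2
Each bag holds 3 vertices, so the decomposition has width 2, which upper-bounds the treewidth. Conversely, {1, 3, 4} is a clique of size 3, and the vertices of any clique must share a bag in every tree decomposition; so some bag has ≥ 3 vertices and tw(G) ≥ 2. Combining the bounds, tw(G) = 2.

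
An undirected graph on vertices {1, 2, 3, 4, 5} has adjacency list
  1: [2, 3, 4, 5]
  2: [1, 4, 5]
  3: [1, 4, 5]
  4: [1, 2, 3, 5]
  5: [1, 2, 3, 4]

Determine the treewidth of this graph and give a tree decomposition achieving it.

Treewidth 3.
Bags: B1 = {1, 2, 4, 5}  B2 = {1, 3, 4, 5}
Tree: B1–B2

Each bag holds 4 vertices, so the decomposition has width 3, which upper-bounds the treewidth. Conversely, {1, 2, 4, 5} is a clique of size 4, and the vertices of any clique must share a bag in every tree decomposition; so some bag has ≥ 4 vertices and tw(G) ≥ 3. Therefore the treewidth is 3.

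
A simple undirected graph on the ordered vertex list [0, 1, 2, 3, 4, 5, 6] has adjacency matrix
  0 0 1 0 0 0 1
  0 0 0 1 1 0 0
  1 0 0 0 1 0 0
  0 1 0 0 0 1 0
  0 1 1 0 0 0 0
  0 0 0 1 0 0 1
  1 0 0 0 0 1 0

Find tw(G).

2

A width-2 tree decomposition is:
Bags: B1 = {1, 2, 4}  B2 = {1, 2, 3}  B3 = {2, 3, 5}  B4 = {2, 5, 6}  B5 = {0, 2, 6}
Tree: B1–B2, B2–B3, B3–B4, B4–B5
Every bag has size at most 3, so the width is 3 − 1 = 2 and tw(G) ≤ 2. The edges 2–4–1–3–5–6–0–2 form a cycle, so G is not a tree and its treewidth is at least 2. Therefore the treewidth is 2.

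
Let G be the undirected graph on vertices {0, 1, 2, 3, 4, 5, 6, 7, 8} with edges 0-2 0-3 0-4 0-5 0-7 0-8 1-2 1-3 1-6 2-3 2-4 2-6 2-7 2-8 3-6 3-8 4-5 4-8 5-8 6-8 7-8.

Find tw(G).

A width-3 tree decomposition is:
Bags: B1 = {0, 2, 7, 8}  B2 = {0, 2, 3, 8}  B3 = {0, 2, 4, 8}  B4 = {0, 4, 5, 8}  B5 = {2, 3, 6, 8}  B6 = {1, 2, 3, 6}
Tree: B1–B2, B1–B3, B3–B4, B2–B5, B5–B6
Each bag holds 4 vertices, so the decomposition has width 3, which upper-bounds the treewidth. For the lower bound, the 4 vertices {0, 2, 3, 8} are pairwise adjacent, and any tree decomposition puts a clique entirely inside one bag — forcing width ≥ 3. The upper and lower bounds meet at 3, so that is the treewidth.

3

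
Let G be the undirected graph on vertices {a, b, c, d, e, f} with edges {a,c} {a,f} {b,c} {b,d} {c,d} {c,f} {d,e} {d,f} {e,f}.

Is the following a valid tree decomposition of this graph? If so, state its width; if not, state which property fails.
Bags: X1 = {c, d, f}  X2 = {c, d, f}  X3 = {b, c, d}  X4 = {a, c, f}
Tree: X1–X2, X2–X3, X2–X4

No — vertex e appears in no bag.

A tree decomposition must satisfy three properties: every vertex lies in some bag; for every edge, both endpoints lie together in some bag; and for every vertex, the bags containing it form a connected subtree. Here vertex e appears in no bag, so the decomposition is invalid.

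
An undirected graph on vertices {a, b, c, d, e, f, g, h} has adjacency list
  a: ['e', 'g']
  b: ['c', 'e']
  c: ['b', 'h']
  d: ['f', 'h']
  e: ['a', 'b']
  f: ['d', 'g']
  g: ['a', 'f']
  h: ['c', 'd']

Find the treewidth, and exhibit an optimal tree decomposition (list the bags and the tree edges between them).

Treewidth 2.
One optimal decomposition is:
Bags: B1 = {c, d, h}  B2 = {b, c, d}  B3 = {b, d, e}  B4 = {a, d, e}  B5 = {a, d, g}  B6 = {d, f, g}
Tree: B1–B2, B2–B3, B3–B4, B4–B5, B5–B6

The largest bag has 3 vertices, giving width 2; this decomposition certifies tw(G) ≤ 2. Since d–h–c–b–e–a–g–f–d is a cycle in G, G is not acyclic. Forests are exactly the graphs of treewidth ≤ 1, so tw(G) ≥ 2. The upper and lower bounds meet at 2, so that is the treewidth.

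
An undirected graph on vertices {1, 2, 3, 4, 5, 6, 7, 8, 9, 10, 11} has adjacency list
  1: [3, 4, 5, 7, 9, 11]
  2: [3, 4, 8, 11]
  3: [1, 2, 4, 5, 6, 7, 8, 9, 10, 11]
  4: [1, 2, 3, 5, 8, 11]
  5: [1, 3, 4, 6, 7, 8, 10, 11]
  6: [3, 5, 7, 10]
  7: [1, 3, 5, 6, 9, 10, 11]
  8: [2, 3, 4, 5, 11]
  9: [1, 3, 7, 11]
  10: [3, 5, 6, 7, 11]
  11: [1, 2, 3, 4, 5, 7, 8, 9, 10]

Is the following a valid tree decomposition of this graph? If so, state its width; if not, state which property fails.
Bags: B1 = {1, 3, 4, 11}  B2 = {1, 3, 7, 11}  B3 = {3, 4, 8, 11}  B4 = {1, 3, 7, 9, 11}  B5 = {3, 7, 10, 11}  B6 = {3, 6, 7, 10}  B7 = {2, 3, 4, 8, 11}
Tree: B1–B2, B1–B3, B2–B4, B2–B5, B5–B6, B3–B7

A tree decomposition must satisfy three properties: every vertex lies in some bag; for every edge, both endpoints lie together in some bag; and for every vertex, the bags containing it form a connected subtree. Here vertex 5 appears in no bag, so the decomposition is invalid.

No — vertex 5 appears in no bag.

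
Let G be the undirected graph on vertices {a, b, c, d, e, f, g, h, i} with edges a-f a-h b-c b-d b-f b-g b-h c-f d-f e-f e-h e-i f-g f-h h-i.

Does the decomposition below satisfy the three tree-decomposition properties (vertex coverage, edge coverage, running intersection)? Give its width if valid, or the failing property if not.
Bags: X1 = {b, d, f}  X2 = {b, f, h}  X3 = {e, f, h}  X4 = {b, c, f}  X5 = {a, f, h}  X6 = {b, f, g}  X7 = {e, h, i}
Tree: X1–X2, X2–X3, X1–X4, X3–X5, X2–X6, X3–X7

Yes; width 2.

Checking the three conditions: (i) the bags cover all of {a, b, c, d, e, f, g, h, i}; (ii) for each edge, some bag contains both endpoints; (iii) the bags containing any fixed vertex form a subtree. All hold, so the decomposition is valid with width 3 − 1 = 2.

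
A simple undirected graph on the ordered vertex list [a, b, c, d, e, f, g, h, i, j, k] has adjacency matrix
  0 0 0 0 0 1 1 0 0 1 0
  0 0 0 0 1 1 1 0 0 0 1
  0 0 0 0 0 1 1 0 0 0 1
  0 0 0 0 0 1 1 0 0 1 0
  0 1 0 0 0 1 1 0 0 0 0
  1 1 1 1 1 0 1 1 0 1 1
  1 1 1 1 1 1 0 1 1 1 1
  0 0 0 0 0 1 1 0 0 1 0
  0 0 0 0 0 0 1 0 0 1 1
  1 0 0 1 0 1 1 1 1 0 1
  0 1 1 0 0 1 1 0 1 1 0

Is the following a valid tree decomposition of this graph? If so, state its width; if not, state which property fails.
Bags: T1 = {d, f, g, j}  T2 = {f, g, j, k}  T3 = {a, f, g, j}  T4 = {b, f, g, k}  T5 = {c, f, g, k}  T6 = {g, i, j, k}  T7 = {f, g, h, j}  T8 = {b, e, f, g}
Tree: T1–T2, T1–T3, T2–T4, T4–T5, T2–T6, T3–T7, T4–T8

Every vertex of G appears in some bag (union = {a, b, c, d, e, f, g, h, i, j, k}); every edge is covered by a bag; and for each vertex v the set of bags containing v is connected in the bag tree. The decomposition is therefore valid. The largest bag has 4 vertices, so the width is 3.

Yes; width 3.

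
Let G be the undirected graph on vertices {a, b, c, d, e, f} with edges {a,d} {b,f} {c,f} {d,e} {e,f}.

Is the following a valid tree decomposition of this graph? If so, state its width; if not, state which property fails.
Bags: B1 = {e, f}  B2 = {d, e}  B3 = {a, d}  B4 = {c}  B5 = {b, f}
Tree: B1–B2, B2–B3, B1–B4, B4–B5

A tree decomposition must satisfy three properties: every vertex lies in some bag; for every edge, both endpoints lie together in some bag; and for every vertex, the bags containing it form a connected subtree. Here edge (f,c) lies in no bag, so the decomposition is invalid.

No — edge (f,c) lies in no bag.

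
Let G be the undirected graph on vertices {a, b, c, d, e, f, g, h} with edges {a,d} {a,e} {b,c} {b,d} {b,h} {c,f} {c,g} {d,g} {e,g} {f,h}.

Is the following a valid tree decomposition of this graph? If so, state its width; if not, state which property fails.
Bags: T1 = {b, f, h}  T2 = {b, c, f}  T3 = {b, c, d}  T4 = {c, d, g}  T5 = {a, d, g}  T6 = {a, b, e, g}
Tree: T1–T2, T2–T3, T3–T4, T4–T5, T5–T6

A tree decomposition must satisfy three properties: every vertex lies in some bag; for every edge, both endpoints lie together in some bag; and for every vertex, the bags containing it form a connected subtree. Here bags containing vertex b are not connected in the tree, so the decomposition is invalid.

No — bags containing vertex b are not connected in the tree.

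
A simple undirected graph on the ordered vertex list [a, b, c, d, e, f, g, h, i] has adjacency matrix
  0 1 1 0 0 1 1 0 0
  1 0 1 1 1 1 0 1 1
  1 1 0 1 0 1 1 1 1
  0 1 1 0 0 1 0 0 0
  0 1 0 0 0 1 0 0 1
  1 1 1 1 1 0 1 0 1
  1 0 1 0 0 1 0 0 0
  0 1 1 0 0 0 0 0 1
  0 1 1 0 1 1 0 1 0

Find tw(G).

A width-3 tree decomposition is:
Bags: B1 = {a, c, f, g}  B2 = {a, b, c, f}  B3 = {b, c, f, i}  B4 = {b, c, h, i}  B5 = {b, c, d, f}  B6 = {b, e, f, i}
Tree: B1–B2, B2–B3, B3–B4, B2–B5, B3–B6
Every bag has size at most 4, so the width is 4 − 1 = 3 and tw(G) ≤ 3. Conversely, {b, c, h, i} is a clique of size 4, and the vertices of any clique must share a bag in every tree decomposition; so some bag has ≥ 4 vertices and tw(G) ≥ 3. Hence tw(G) = 3 exactly.

3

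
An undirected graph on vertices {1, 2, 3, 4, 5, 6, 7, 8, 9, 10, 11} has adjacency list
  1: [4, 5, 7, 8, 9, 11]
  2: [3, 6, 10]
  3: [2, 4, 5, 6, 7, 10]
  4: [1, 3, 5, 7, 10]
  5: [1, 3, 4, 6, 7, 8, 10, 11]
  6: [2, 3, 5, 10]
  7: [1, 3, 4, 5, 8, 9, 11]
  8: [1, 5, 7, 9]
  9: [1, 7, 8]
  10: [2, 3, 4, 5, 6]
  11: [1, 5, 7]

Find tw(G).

A width-3 tree decomposition is:
Bags: B1 = {1, 4, 5, 7}  B2 = {1, 5, 7, 11}  B3 = {1, 5, 7, 8}  B4 = {3, 4, 5, 7}  B5 = {3, 4, 5, 10}  B6 = {3, 5, 6, 10}  B7 = {2, 3, 6, 10}  B8 = {1, 7, 8, 9}
Tree: B1–B2, B1–B3, B1–B4, B4–B5, B5–B6, B6–B7, B3–B8
Every bag has size at most 4, so the width is 4 − 1 = 3 and tw(G) ≤ 3. On the other hand G contains the 4-clique {1, 7, 8, 9}. A clique must lie in a single bag of any decomposition, so no decomposition can have width below 3. The upper and lower bounds meet at 3, so that is the treewidth.

3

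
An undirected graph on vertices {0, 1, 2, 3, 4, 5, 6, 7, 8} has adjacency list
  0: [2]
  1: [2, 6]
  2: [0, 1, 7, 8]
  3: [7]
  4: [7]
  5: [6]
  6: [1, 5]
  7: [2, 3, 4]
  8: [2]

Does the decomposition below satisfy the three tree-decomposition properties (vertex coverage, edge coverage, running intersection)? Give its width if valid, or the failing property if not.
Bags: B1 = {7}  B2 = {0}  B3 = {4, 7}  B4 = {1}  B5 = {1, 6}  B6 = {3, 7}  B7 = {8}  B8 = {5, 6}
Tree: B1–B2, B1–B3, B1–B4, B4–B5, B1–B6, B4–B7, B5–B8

No — vertex 2 appears in no bag.

A tree decomposition must satisfy three properties: every vertex lies in some bag; for every edge, both endpoints lie together in some bag; and for every vertex, the bags containing it form a connected subtree. Here vertex 2 appears in no bag, so the decomposition is invalid.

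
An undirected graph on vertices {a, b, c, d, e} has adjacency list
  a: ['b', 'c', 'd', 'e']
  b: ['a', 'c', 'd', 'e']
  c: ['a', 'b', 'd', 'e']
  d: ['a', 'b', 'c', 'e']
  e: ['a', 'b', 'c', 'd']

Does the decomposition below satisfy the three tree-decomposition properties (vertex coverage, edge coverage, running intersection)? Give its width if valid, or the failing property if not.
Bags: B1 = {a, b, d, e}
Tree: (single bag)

A tree decomposition must satisfy three properties: every vertex lies in some bag; for every edge, both endpoints lie together in some bag; and for every vertex, the bags containing it form a connected subtree. Here vertex c appears in no bag, so the decomposition is invalid.

No — vertex c appears in no bag.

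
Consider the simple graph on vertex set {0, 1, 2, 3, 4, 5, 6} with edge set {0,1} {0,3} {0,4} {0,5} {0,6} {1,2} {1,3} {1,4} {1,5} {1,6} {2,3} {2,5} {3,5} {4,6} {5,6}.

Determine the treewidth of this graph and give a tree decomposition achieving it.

Treewidth 3.
One such decomposition:
Bags: B1 = {0, 1, 5, 6}  B2 = {0, 1, 3, 5}  B3 = {0, 1, 4, 6}  B4 = {1, 2, 3, 5}
Tree: B1–B2, B1–B3, B2–B4

Each bag holds 4 vertices, so the decomposition has width 3, which upper-bounds the treewidth. Conversely, {0, 1, 4, 6} is a clique of size 4, and the vertices of any clique must share a bag in every tree decomposition; so some bag has ≥ 4 vertices and tw(G) ≥ 3. Hence tw(G) = 3 exactly.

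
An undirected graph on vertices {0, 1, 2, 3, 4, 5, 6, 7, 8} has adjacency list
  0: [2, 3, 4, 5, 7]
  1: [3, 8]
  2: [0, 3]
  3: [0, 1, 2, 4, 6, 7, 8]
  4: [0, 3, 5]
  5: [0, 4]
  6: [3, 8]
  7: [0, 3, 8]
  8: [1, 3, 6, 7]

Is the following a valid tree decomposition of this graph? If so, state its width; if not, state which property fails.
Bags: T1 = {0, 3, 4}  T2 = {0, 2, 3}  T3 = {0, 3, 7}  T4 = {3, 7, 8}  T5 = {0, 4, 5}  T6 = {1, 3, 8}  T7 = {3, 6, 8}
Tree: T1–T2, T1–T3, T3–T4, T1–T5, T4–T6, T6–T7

Every vertex of G appears in some bag (union = {0, 1, 2, 3, 4, 5, 6, 7, 8}); every edge is covered by a bag; and for each vertex v the set of bags containing v is connected in the bag tree. The decomposition is therefore valid. The largest bag has 3 vertices, so the width is 2.

Yes; width 2.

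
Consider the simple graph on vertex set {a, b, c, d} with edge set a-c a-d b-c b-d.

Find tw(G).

A width-2 tree decomposition is:
Bags: B1 = {a, b, c}  B2 = {a, b, d}
Tree: B1–B2
Every bag has size at most 3, so the width is 3 − 1 = 2 and tw(G) ≤ 2. Since b–c–a–d–b is a cycle in G, G is not acyclic. Forests are exactly the graphs of treewidth ≤ 1, so tw(G) ≥ 2. Therefore the treewidth is 2.

2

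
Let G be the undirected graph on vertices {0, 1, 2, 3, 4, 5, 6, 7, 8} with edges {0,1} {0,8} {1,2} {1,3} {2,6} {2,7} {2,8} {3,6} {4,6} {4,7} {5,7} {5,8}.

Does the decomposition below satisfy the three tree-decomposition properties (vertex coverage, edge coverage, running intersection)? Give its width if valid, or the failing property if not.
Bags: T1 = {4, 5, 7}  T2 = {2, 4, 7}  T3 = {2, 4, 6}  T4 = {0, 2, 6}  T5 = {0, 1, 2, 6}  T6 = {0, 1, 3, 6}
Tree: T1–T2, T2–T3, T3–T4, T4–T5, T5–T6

No — vertex 8 appears in no bag.

A tree decomposition must satisfy three properties: every vertex lies in some bag; for every edge, both endpoints lie together in some bag; and for every vertex, the bags containing it form a connected subtree. Here vertex 8 appears in no bag, so the decomposition is invalid.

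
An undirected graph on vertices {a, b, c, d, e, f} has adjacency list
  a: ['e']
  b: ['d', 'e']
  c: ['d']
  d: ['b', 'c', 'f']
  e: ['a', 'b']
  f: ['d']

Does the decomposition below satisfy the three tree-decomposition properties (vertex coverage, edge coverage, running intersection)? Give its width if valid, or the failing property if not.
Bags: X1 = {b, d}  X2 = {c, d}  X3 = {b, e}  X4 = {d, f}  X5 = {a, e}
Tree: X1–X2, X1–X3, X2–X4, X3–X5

Every vertex of G appears in some bag (union = {a, b, c, d, e, f}); every edge is covered by a bag; and for each vertex v the set of bags containing v is connected in the bag tree. The decomposition is therefore valid. The largest bag has 2 vertices, so the width is 1.

Yes; width 1.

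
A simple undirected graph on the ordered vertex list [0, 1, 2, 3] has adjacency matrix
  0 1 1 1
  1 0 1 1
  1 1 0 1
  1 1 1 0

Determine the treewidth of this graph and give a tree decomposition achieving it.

Treewidth 3.
One optimal decomposition is:
Bags: B1 = {0, 1, 2, 3}
Tree: (single bag)

A single bag containing all 4 vertices is trivially a valid decomposition of width 3. For the lower bound, the 4 vertices {0, 1, 2, 3} are pairwise adjacent, and any tree decomposition puts a clique entirely inside one bag — forcing width ≥ 3. The upper and lower bounds meet at 3, so that is the treewidth.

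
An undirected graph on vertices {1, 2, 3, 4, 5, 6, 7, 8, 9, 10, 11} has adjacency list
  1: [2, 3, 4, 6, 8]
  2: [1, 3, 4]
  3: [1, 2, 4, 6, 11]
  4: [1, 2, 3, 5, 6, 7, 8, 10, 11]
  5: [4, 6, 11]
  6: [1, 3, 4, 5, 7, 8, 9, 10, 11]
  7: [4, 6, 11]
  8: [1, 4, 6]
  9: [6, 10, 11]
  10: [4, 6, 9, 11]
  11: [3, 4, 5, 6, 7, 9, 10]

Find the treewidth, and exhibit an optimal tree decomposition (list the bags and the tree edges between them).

Treewidth 3.
One optimal decomposition is:
Bags: B1 = {3, 4, 6, 11}  B2 = {4, 6, 10, 11}  B3 = {4, 6, 7, 11}  B4 = {4, 5, 6, 11}  B5 = {1, 3, 4, 6}  B6 = {1, 2, 3, 4}  B7 = {6, 9, 10, 11}  B8 = {1, 4, 6, 8}
Tree: B1–B2, B1–B3, B1–B4, B1–B5, B5–B6, B2–B7, B5–B8

The largest bag has 4 vertices, giving width 3; this decomposition certifies tw(G) ≤ 3. For the lower bound, the 4 vertices {6, 9, 10, 11} are pairwise adjacent, and any tree decomposition puts a clique entirely inside one bag — forcing width ≥ 3. Hence tw(G) = 3 exactly.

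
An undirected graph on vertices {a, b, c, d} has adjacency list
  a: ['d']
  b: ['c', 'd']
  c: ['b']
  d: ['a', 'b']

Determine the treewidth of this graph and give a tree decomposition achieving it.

Treewidth 1.
One optimal decomposition is:
Bags: B1 = {a, d}  B2 = {b, d}  B3 = {b, c}
Tree: B1–B2, B2–B3

The largest bag has 2 vertices, giving width 1; this decomposition certifies tw(G) ≤ 1. G has an edge, so its treewidth is at least 1. The upper and lower bounds meet at 1, so that is the treewidth.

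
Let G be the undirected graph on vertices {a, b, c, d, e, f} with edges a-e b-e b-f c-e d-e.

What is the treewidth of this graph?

1

A width-1 tree decomposition is:
Bags: B1 = {c, e}  B2 = {a, e}  B3 = {b, e}  B4 = {b, f}  B5 = {d, e}
Tree: B1–B2, B1–B3, B3–B4, B2–B5
Each bag holds 2 vertices, so the decomposition has width 1, which upper-bounds the treewidth. G has an edge, so its treewidth is at least 1. The upper and lower bounds meet at 1, so that is the treewidth.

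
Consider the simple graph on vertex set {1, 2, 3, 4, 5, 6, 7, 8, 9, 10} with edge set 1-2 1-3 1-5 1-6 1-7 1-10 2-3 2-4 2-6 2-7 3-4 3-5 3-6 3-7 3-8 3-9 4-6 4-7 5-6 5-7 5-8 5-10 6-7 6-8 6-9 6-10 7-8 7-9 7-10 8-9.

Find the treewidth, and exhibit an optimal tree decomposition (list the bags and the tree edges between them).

Treewidth 4.
Bags: B1 = {1, 2, 3, 6, 7}  B2 = {1, 3, 5, 6, 7}  B3 = {3, 5, 6, 7, 8}  B4 = {2, 3, 4, 6, 7}  B5 = {1, 5, 6, 7, 10}  B6 = {3, 6, 7, 8, 9}
Tree: B1–B2, B2–B3, B1–B4, B2–B5, B3–B6

Each bag holds 5 vertices, so the decomposition has width 4, which upper-bounds the treewidth. Conversely, {1, 5, 6, 7, 10} is a clique of size 5, and the vertices of any clique must share a bag in every tree decomposition; so some bag has ≥ 5 vertices and tw(G) ≥ 4. Therefore the treewidth is 4.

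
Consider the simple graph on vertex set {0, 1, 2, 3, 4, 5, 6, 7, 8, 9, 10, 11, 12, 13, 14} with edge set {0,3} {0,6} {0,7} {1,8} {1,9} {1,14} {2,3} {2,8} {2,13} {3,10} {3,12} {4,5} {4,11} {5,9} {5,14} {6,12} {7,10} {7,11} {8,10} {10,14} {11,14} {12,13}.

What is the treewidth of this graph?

3

A width-3 tree decomposition is:
Bags: B1 = {0, 6, 12, 13}  B2 = {0, 3, 12, 13}  B3 = {0, 2, 3, 13}  B4 = {0, 2, 3, 7}  B5 = {2, 3, 7, 10}  B6 = {2, 7, 8, 10}  B7 = {7, 8, 10, 11}  B8 = {8, 10, 11, 14}  B9 = {1, 8, 11, 14}  B10 = {1, 4, 11, 14}  B11 = {1, 4, 5, 14}  B12 = {1, 4, 5, 9}
Tree: B1–B2, B2–B3, B3–B4, B4–B5, B5–B6, B6–B7, B7–B8, B8–B9, B9–B10, B10–B11, B11–B12
Each bag holds 4 vertices, so the decomposition has width 3, which upper-bounds the treewidth. For the lower bound: the 4 vertex sets {6,12,13}, {0}, {3}, {2,7,8,10} are disjoint, each induces a connected subgraph, and every pair is joined by at least one edge of G. Contracting each set to a single vertex therefore yields K_{4} as a minor, and since treewidth is minor-monotone, tw(G) ≥ tw(K_{4}) = 3. Combining the bounds, tw(G) = 3.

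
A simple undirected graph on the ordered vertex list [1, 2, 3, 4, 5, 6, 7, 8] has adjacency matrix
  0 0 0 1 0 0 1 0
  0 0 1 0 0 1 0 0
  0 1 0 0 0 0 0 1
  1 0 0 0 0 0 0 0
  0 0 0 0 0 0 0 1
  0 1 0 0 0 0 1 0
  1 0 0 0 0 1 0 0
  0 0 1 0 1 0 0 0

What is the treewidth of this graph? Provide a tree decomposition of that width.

Every bag has size at most 2, so the width is 2 − 1 = 1 and tw(G) ≤ 1. Any graph with an edge has treewidth ≥ 1, and G has the edge 4–1. Therefore the treewidth is 1.

Treewidth 1.
One optimal decomposition is:
Bags: B1 = {1, 4}  B2 = {1, 7}  B3 = {6, 7}  B4 = {2, 6}  B5 = {2, 3}  B6 = {3, 8}  B7 = {5, 8}
Tree: B1–B2, B2–B3, B3–B4, B4–B5, B5–B6, B6–B7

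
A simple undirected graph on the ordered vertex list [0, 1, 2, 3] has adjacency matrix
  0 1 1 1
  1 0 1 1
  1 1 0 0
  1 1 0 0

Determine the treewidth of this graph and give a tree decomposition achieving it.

Treewidth 2.
One optimal decomposition is:
Bags: B1 = {0, 1, 3}  B2 = {0, 1, 2}
Tree: B1–B2

Every bag has size at most 3, so the width is 3 − 1 = 2 and tw(G) ≤ 2. Conversely, {0, 1, 2} is a clique of size 3, and the vertices of any clique must share a bag in every tree decomposition; so some bag has ≥ 3 vertices and tw(G) ≥ 2. Combining the bounds, tw(G) = 2.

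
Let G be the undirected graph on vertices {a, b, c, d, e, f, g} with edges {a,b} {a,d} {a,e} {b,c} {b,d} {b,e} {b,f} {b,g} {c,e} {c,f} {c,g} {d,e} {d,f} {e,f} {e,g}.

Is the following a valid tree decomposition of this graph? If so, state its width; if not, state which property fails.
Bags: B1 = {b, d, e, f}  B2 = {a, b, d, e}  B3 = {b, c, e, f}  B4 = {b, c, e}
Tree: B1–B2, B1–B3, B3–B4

A tree decomposition must satisfy three properties: every vertex lies in some bag; for every edge, both endpoints lie together in some bag; and for every vertex, the bags containing it form a connected subtree. Here vertex g appears in no bag, so the decomposition is invalid.

No — vertex g appears in no bag.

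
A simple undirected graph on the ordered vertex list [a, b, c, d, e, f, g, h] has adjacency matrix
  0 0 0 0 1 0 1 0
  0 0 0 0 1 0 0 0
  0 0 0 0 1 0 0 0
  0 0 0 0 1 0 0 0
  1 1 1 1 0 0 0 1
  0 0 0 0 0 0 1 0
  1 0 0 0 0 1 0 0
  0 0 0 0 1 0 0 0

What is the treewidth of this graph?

1

A width-1 tree decomposition is:
Bags: B1 = {a, g}  B2 = {a, e}  B3 = {c, e}  B4 = {f, g}  B5 = {b, e}  B6 = {d, e}  B7 = {e, h}
Tree: B1–B2, B2–B3, B1–B4, B3–B5, B3–B6, B6–B7
The largest bag has 2 vertices, giving width 1; this decomposition certifies tw(G) ≤ 1. Since G has at least one edge (e.g. g–a), it is not an edgeless graph, so tw(G) ≥ 1. Combining the bounds, tw(G) = 1.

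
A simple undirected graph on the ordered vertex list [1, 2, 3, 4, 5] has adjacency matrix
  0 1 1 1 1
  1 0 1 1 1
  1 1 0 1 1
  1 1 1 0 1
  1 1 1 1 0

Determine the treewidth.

A width-4 tree decomposition is:
Bags: B1 = {1, 2, 3, 4, 5}
Tree: (single bag)
With just one bag of size 5, the width is 5 − 1 = 4, so tw(G) ≤ 4. For the lower bound, the 5 vertices {1, 2, 3, 4, 5} are pairwise adjacent, and any tree decomposition puts a clique entirely inside one bag — forcing width ≥ 4. Therefore the treewidth is 4.

4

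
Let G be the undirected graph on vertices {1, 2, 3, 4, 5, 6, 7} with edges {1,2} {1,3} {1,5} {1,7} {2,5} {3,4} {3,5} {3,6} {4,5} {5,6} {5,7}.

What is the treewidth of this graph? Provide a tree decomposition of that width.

The largest bag has 3 vertices, giving width 2; this decomposition certifies tw(G) ≤ 2. On the other hand G contains the 3-clique {1, 2, 5}. A clique must lie in a single bag of any decomposition, so no decomposition can have width below 2. Therefore the treewidth is 2.

Treewidth 2.
Bags: B1 = {1, 5, 7}  B2 = {1, 2, 5}  B3 = {1, 3, 5}  B4 = {3, 4, 5}  B5 = {3, 5, 6}
Tree: B1–B2, B2–B3, B3–B4, B3–B5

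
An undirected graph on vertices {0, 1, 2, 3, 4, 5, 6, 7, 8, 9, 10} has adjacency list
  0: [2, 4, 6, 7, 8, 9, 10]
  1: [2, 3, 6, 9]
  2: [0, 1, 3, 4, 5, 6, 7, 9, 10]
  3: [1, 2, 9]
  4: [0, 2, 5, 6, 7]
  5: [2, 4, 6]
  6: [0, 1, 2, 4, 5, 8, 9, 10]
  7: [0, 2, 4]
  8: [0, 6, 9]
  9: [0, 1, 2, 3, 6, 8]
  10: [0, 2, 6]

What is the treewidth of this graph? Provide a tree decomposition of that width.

Treewidth 3.
Bags: B1 = {1, 2, 3, 9}  B2 = {1, 2, 6, 9}  B3 = {0, 2, 6, 9}  B4 = {0, 2, 6, 10}  B5 = {0, 6, 8, 9}  B6 = {0, 2, 4, 6}  B7 = {0, 2, 4, 7}  B8 = {2, 4, 5, 6}
Tree: B1–B2, B2–B3, B3–B4, B3–B5, B3–B6, B6–B7, B6–B8

Every bag has size at most 4, so the width is 4 − 1 = 3 and tw(G) ≤ 3. Conversely, {0, 6, 8, 9} is a clique of size 4, and the vertices of any clique must share a bag in every tree decomposition; so some bag has ≥ 4 vertices and tw(G) ≥ 3. The upper and lower bounds meet at 3, so that is the treewidth.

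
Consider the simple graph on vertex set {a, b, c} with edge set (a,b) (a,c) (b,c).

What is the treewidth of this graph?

2

A width-2 tree decomposition is:
Bags: B1 = {a, b, c}
Tree: (single bag)
With just one bag of size 3, the width is 3 − 1 = 2, so tw(G) ≤ 2. Conversely, {a, b, c} is a clique of size 3, and the vertices of any clique must share a bag in every tree decomposition; so some bag has ≥ 3 vertices and tw(G) ≥ 2. Therefore the treewidth is 2.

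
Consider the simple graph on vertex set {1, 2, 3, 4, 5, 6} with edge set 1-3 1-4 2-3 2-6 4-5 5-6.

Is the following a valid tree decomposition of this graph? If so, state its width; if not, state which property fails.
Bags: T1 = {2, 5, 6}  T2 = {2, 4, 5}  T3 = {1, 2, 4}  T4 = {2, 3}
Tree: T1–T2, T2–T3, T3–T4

A tree decomposition must satisfy three properties: every vertex lies in some bag; for every edge, both endpoints lie together in some bag; and for every vertex, the bags containing it form a connected subtree. Here edge (1,3) lies in no bag, so the decomposition is invalid.

No — edge (1,3) lies in no bag.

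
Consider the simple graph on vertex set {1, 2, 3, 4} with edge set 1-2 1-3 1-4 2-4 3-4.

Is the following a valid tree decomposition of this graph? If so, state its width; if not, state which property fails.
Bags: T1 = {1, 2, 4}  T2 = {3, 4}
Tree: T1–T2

No — edge (1,3) lies in no bag.

A tree decomposition must satisfy three properties: every vertex lies in some bag; for every edge, both endpoints lie together in some bag; and for every vertex, the bags containing it form a connected subtree. Here edge (1,3) lies in no bag, so the decomposition is invalid.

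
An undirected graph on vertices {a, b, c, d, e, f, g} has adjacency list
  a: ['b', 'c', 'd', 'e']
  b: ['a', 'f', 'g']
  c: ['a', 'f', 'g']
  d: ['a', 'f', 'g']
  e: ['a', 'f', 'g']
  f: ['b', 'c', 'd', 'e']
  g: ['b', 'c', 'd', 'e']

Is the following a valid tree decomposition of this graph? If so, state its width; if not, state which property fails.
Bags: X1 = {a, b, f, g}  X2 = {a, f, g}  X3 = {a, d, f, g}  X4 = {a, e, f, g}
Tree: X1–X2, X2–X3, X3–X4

A tree decomposition must satisfy three properties: every vertex lies in some bag; for every edge, both endpoints lie together in some bag; and for every vertex, the bags containing it form a connected subtree. Here vertex c appears in no bag, so the decomposition is invalid.

No — vertex c appears in no bag.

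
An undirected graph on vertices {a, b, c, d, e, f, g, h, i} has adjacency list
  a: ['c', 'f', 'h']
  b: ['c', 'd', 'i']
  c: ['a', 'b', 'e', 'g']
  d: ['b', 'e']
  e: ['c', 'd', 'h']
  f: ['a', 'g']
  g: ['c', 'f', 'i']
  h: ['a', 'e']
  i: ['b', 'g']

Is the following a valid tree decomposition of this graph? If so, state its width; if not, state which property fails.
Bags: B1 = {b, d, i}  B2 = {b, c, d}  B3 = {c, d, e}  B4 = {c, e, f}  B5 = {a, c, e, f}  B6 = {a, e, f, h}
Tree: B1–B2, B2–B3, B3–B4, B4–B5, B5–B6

A tree decomposition must satisfy three properties: every vertex lies in some bag; for every edge, both endpoints lie together in some bag; and for every vertex, the bags containing it form a connected subtree. Here vertex g appears in no bag, so the decomposition is invalid.

No — vertex g appears in no bag.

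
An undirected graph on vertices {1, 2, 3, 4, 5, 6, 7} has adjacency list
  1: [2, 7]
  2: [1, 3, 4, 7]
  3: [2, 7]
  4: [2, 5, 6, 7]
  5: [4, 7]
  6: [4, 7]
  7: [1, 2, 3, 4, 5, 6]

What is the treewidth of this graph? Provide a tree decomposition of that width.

Treewidth 2.
Bags: B1 = {2, 4, 7}  B2 = {4, 5, 7}  B3 = {1, 2, 7}  B4 = {4, 6, 7}  B5 = {2, 3, 7}
Tree: B1–B2, B1–B3, B1–B4, B3–B5

Each bag holds 3 vertices, so the decomposition has width 2, which upper-bounds the treewidth. Conversely, {1, 2, 7} is a clique of size 3, and the vertices of any clique must share a bag in every tree decomposition; so some bag has ≥ 3 vertices and tw(G) ≥ 2. The upper and lower bounds meet at 2, so that is the treewidth.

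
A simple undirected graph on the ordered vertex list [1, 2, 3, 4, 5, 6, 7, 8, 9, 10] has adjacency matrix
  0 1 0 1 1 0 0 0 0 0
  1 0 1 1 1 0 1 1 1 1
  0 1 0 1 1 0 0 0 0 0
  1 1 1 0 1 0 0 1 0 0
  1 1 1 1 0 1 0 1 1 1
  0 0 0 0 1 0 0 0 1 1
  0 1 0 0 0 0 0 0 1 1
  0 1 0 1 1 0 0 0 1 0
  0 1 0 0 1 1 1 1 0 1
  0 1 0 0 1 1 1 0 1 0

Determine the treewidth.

3

A width-3 tree decomposition is:
Bags: B1 = {2, 5, 8, 9}  B2 = {2, 5, 9, 10}  B3 = {5, 6, 9, 10}  B4 = {2, 4, 5, 8}  B5 = {2, 3, 4, 5}  B6 = {2, 7, 9, 10}  B7 = {1, 2, 4, 5}
Tree: B1–B2, B2–B3, B1–B4, B4–B5, B2–B6, B4–B7
Every bag has size at most 4, so the width is 4 − 1 = 3 and tw(G) ≤ 3. Conversely, {2, 5, 8, 9} is a clique of size 4, and the vertices of any clique must share a bag in every tree decomposition; so some bag has ≥ 4 vertices and tw(G) ≥ 3. The upper and lower bounds meet at 3, so that is the treewidth.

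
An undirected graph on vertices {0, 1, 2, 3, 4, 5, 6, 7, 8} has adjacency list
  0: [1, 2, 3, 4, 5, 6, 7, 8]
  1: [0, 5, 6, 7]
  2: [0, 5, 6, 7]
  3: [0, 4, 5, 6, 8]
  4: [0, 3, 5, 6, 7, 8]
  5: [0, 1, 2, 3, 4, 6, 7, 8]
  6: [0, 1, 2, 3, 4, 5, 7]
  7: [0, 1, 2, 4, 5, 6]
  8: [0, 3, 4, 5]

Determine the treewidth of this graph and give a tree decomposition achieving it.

Treewidth 4.
Bags: B1 = {0, 2, 5, 6, 7}  B2 = {0, 1, 5, 6, 7}  B3 = {0, 4, 5, 6, 7}  B4 = {0, 3, 4, 5, 6}  B5 = {0, 3, 4, 5, 8}
Tree: B1–B2, B1–B3, B3–B4, B4–B5

The largest bag has 5 vertices, giving width 4; this decomposition certifies tw(G) ≤ 4. On the other hand G contains the 5-clique {0, 3, 4, 5, 8}. A clique must lie in a single bag of any decomposition, so no decomposition can have width below 4. The upper and lower bounds meet at 4, so that is the treewidth.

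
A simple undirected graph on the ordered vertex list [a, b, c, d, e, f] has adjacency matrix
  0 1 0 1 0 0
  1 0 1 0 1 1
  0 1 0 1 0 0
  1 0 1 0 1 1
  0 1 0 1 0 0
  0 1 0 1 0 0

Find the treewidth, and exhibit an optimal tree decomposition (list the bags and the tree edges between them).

The largest bag has 3 vertices, giving width 2; this decomposition certifies tw(G) ≤ 2. For the lower bound, G contains the cycle b–f–d–c–b, so G is not a forest; only forests have treewidth ≤ 1, hence tw(G) ≥ 2. Hence tw(G) = 2 exactly.

Treewidth 2.
One such decomposition:
Bags: B1 = {b, d, f}  B2 = {b, c, d}  B3 = {a, b, d}  B4 = {b, d, e}
Tree: B1–B2, B2–B3, B3–B4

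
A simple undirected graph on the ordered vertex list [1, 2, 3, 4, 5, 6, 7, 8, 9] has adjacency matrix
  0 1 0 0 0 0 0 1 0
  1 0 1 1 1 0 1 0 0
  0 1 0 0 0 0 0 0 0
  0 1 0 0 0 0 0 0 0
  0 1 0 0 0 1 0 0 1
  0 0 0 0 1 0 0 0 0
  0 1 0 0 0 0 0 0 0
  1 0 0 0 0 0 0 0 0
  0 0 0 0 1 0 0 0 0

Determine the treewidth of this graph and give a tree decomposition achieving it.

Every bag has size at most 2, so the width is 2 − 1 = 1 and tw(G) ≤ 1. G has an edge, so its treewidth is at least 1. Therefore the treewidth is 1.

Treewidth 1.
Bags: B1 = {1, 2}  B2 = {1, 8}  B3 = {2, 5}  B4 = {2, 3}  B5 = {5, 6}  B6 = {2, 7}  B7 = {2, 4}  B8 = {5, 9}
Tree: B1–B2, B1–B3, B1–B4, B3–B5, B1–B6, B6–B7, B3–B8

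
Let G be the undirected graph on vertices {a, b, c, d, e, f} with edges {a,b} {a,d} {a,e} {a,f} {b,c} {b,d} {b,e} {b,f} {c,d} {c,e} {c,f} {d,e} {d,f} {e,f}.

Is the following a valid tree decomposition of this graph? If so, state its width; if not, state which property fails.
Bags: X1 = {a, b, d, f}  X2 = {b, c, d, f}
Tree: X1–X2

A tree decomposition must satisfy three properties: every vertex lies in some bag; for every edge, both endpoints lie together in some bag; and for every vertex, the bags containing it form a connected subtree. Here vertex e appears in no bag, so the decomposition is invalid.

No — vertex e appears in no bag.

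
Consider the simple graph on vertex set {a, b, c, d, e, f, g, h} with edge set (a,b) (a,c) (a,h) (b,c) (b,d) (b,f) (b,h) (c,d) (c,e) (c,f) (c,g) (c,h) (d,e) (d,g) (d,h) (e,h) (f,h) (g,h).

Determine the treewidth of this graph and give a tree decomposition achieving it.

Treewidth 3.
One optimal decomposition is:
Bags: B1 = {b, c, d, h}  B2 = {c, d, g, h}  B3 = {c, d, e, h}  B4 = {b, c, f, h}  B5 = {a, b, c, h}
Tree: B1–B2, B2–B3, B1–B4, B4–B5

Each bag holds 4 vertices, so the decomposition has width 3, which upper-bounds the treewidth. On the other hand G contains the 4-clique {c, d, g, h}. A clique must lie in a single bag of any decomposition, so no decomposition can have width below 3. The upper and lower bounds meet at 3, so that is the treewidth.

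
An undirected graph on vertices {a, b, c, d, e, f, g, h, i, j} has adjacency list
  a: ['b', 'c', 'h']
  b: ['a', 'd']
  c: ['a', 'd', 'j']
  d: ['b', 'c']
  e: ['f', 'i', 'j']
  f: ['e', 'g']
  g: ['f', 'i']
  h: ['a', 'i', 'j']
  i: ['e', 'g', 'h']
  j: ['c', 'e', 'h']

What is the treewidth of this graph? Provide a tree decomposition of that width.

The largest bag has 3 vertices, giving width 2; this decomposition certifies tw(G) ≤ 2. The edges g–f–e–i–g form a cycle, so G is not a tree and its treewidth is at least 2. Therefore the treewidth is 2.

Treewidth 2.
One optimal decomposition is:
Bags: B1 = {f, g, i}  B2 = {e, f, i}  B3 = {e, h, i}  B4 = {e, h, j}  B5 = {a, h, j}  B6 = {a, c, j}  B7 = {a, b, c}  B8 = {b, c, d}
Tree: B1–B2, B2–B3, B3–B4, B4–B5, B5–B6, B6–B7, B7–B8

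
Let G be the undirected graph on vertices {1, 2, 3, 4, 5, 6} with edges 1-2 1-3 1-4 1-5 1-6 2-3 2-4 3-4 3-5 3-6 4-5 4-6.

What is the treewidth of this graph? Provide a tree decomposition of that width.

The largest bag has 4 vertices, giving width 3; this decomposition certifies tw(G) ≤ 3. Conversely, {1, 2, 3, 4} is a clique of size 4, and the vertices of any clique must share a bag in every tree decomposition; so some bag has ≥ 4 vertices and tw(G) ≥ 3. The upper and lower bounds meet at 3, so that is the treewidth.

Treewidth 3.
One such decomposition:
Bags: B1 = {1, 2, 3, 4}  B2 = {1, 3, 4, 5}  B3 = {1, 3, 4, 6}
Tree: B1–B2, B1–B3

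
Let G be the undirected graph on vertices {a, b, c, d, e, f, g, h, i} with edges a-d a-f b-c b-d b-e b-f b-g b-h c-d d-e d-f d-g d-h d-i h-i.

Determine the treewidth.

A width-2 tree decomposition is:
Bags: B1 = {b, d, f}  B2 = {b, d, h}  B3 = {d, h, i}  B4 = {a, d, f}  B5 = {b, c, d}  B6 = {b, d, e}  B7 = {b, d, g}
Tree: B1–B2, B2–B3, B1–B4, B2–B5, B1–B6, B5–B7
The largest bag has 3 vertices, giving width 2; this decomposition certifies tw(G) ≤ 2. For the lower bound, the 3 vertices {a, d, f} are pairwise adjacent, and any tree decomposition puts a clique entirely inside one bag — forcing width ≥ 2. Combining the bounds, tw(G) = 2.

2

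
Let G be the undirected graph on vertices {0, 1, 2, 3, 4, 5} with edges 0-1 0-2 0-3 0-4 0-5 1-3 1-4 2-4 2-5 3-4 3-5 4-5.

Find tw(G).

A width-3 tree decomposition is:
Bags: B1 = {0, 3, 4, 5}  B2 = {0, 1, 3, 4}  B3 = {0, 2, 4, 5}
Tree: B1–B2, B1–B3
Each bag holds 4 vertices, so the decomposition has width 3, which upper-bounds the treewidth. For the lower bound, the 4 vertices {0, 2, 4, 5} are pairwise adjacent, and any tree decomposition puts a clique entirely inside one bag — forcing width ≥ 3. Hence tw(G) = 3 exactly.

3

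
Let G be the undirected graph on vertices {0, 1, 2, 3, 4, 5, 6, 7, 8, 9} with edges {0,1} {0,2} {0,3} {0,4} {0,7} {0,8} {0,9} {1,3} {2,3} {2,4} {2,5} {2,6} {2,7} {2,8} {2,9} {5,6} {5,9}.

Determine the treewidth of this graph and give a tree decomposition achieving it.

The largest bag has 3 vertices, giving width 2; this decomposition certifies tw(G) ≤ 2. For the lower bound, the 3 vertices {0, 1, 3} are pairwise adjacent, and any tree decomposition puts a clique entirely inside one bag — forcing width ≥ 2. The upper and lower bounds meet at 2, so that is the treewidth.

Treewidth 2.
One optimal decomposition is:
Bags: B1 = {2, 5, 9}  B2 = {0, 2, 9}  B3 = {2, 5, 6}  B4 = {0, 2, 4}  B5 = {0, 2, 3}  B6 = {0, 2, 8}  B7 = {0, 2, 7}  B8 = {0, 1, 3}
Tree: B1–B2, B1–B3, B2–B4, B2–B5, B5–B6, B4–B7, B5–B8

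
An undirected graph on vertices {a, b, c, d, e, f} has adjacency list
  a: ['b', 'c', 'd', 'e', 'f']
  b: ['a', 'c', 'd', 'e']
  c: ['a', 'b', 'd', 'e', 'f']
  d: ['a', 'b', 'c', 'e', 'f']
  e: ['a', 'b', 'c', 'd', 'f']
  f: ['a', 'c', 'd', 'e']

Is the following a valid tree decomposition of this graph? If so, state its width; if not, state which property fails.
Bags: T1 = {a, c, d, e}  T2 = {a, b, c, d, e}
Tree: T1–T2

A tree decomposition must satisfy three properties: every vertex lies in some bag; for every edge, both endpoints lie together in some bag; and for every vertex, the bags containing it form a connected subtree. Here vertex f appears in no bag, so the decomposition is invalid.

No — vertex f appears in no bag.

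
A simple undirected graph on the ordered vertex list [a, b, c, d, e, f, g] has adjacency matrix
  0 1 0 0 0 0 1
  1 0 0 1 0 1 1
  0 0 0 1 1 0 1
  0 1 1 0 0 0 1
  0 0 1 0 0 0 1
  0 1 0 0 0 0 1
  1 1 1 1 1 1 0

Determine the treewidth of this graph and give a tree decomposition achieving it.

Each bag holds 3 vertices, so the decomposition has width 2, which upper-bounds the treewidth. Conversely, {c, e, g} is a clique of size 3, and the vertices of any clique must share a bag in every tree decomposition; so some bag has ≥ 3 vertices and tw(G) ≥ 2. Combining the bounds, tw(G) = 2.

Treewidth 2.
Bags: B1 = {b, d, g}  B2 = {c, d, g}  B3 = {a, b, g}  B4 = {b, f, g}  B5 = {c, e, g}
Tree: B1–B2, B1–B3, B3–B4, B2–B5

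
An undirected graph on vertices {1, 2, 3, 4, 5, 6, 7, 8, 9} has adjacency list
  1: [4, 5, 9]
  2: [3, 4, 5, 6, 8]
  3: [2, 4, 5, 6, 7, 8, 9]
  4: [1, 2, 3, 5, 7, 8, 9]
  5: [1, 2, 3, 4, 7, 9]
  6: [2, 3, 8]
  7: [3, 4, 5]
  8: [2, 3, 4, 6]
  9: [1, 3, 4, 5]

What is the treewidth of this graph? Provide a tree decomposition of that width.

The largest bag has 4 vertices, giving width 3; this decomposition certifies tw(G) ≤ 3. Conversely, {1, 4, 5, 9} is a clique of size 4, and the vertices of any clique must share a bag in every tree decomposition; so some bag has ≥ 4 vertices and tw(G) ≥ 3. Therefore the treewidth is 3.

Treewidth 3.
One optimal decomposition is:
Bags: B1 = {2, 3, 6, 8}  B2 = {2, 3, 4, 8}  B3 = {2, 3, 4, 5}  B4 = {3, 4, 5, 7}  B5 = {3, 4, 5, 9}  B6 = {1, 4, 5, 9}
Tree: B1–B2, B2–B3, B3–B4, B3–B5, B5–B6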